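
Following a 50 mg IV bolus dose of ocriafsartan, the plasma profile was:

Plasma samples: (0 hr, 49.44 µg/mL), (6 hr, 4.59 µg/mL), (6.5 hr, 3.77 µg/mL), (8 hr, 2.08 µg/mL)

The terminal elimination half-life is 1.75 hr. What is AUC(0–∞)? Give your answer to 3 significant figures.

AUC = 174 µg/mL·hr

Trapezoidal AUC_0→8:
  [0→6]: (49.44+4.59)/2 × 6 = 162.09
  [6→6.5]: (4.59+3.77)/2 × 0.5 = 2.09
  [6.5→8]: (3.77+2.08)/2 × 1.5 = 4.3875
  Sum = 168.5675 µg/mL·hr
k_e = ln2 / t½ = 0.693147 / 1.75 = 0.3961 hr^-1
Extrapolated tail: C_last / k_e = 2.08 / 0.3961 = 5.251
AUC_0→∞ = 168.5675 + 5.251 = 173.8185 µg/mL·hr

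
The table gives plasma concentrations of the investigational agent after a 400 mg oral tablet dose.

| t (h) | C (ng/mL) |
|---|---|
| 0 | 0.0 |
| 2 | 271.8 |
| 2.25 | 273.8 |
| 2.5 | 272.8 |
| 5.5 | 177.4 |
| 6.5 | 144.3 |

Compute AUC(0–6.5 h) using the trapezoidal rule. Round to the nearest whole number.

AUC = 1244 ng/mL·h

Trapezoidal AUC_0→6.5:
  [0→2]: (0.0+271.8)/2 × 2 = 271.8
  [2→2.25]: (271.8+273.8)/2 × 0.25 = 68.2
  [2.25→2.5]: (273.8+272.8)/2 × 0.25 = 68.325
  [2.5→5.5]: (272.8+177.4)/2 × 3 = 675.3
  [5.5→6.5]: (177.4+144.3)/2 × 1 = 160.85
  Sum = 1244.475 ng/mL·h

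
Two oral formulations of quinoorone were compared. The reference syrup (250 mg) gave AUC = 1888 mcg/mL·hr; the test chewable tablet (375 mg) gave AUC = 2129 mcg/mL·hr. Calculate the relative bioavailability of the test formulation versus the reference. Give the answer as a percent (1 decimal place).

F_rel = 75.2%

F_rel = (AUC_test/D_test) / (AUC_ref/D_ref)
      = (2129/375) / (1888/250)
      = 5.67733 / 7.552 = 0.7518 = 75.18%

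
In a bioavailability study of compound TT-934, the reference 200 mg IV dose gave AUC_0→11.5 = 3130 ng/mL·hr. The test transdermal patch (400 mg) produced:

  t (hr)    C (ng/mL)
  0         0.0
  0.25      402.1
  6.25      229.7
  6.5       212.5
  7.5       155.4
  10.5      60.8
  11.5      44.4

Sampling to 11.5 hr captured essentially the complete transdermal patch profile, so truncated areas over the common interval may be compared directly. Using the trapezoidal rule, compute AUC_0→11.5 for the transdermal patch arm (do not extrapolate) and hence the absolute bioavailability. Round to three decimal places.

Trapezoidal AUC_0→11.5 (transdermal patch):
  [0→0.25]: (0.0+402.1)/2 × 0.25 = 50.2625
  [0.25→6.25]: (402.1+229.7)/2 × 6 = 1895.4
  [6.25→6.5]: (229.7+212.5)/2 × 0.25 = 55.275
  [6.5→7.5]: (212.5+155.4)/2 × 1 = 183.95
  [7.5→10.5]: (155.4+60.8)/2 × 3 = 324.3
  [10.5→11.5]: (60.8+44.4)/2 × 1 = 52.6
  Sum = 2561.7875 ng/mL·hr
F = (AUC_ev/D_ev)/(AUC_iv/D_iv) = (2561.7875/400)/(3130/200) = 6.40447/15.65 = 0.4092

F = 0.409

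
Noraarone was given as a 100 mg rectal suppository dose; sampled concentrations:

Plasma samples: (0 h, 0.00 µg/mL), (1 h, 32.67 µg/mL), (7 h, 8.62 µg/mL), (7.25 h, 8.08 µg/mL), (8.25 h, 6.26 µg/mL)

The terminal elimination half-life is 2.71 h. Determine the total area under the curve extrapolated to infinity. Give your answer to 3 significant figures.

AUC = 174 µg/mL·h

Trapezoidal AUC_0→8.25:
  [0→1]: (0.00+32.67)/2 × 1 = 16.335
  [1→7]: (32.67+8.62)/2 × 6 = 123.87
  [7→7.25]: (8.62+8.08)/2 × 0.25 = 2.0875
  [7.25→8.25]: (8.08+6.26)/2 × 1 = 7.17
  Sum = 149.4625 µg/mL·h
k_e = ln2 / t½ = 0.693147 / 2.71 = 0.2558 h^-1
Extrapolated tail: C_last / k_e = 6.26 / 0.2558 = 24.472
AUC_0→∞ = 149.4625 + 24.472 = 173.9345 µg/mL·h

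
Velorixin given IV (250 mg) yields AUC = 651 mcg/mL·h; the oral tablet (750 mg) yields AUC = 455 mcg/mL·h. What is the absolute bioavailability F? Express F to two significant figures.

F = 0.23

F = (AUC_ev / D_ev) / (AUC_iv / D_iv)
  = (455/750) / (651/250)
  = 0.606667 / 2.604 = 0.2330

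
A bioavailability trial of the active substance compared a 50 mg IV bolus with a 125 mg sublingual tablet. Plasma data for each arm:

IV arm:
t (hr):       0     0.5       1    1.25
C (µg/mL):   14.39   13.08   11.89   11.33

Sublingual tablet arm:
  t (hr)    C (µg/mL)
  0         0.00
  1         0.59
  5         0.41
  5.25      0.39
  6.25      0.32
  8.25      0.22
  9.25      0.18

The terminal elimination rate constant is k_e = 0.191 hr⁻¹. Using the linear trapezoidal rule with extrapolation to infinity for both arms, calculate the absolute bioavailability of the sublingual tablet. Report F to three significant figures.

F = 0.0235

Trapezoidal AUC_0→1.25 (IV):
  [0→0.5]: (14.39+13.08)/2 × 0.5 = 6.8675
  [0.5→1]: (13.08+11.89)/2 × 0.5 = 6.2425
  [1→1.25]: (11.89+11.33)/2 × 0.25 = 2.9025
  Sum = 16.0125 µg/mL·hr
IV tail: 11.33/0.191 = 59.319; AUC_iv,0→∞ = 16.0125 + 59.319 = 75.3315 µg/mL·hr
Trapezoidal AUC_0→9.25 (sublingual tablet):
  [0→1]: (0.00+0.59)/2 × 1 = 0.295
  [1→5]: (0.59+0.41)/2 × 4 = 2.0
  [5→5.25]: (0.41+0.39)/2 × 0.25 = 0.1
  [5.25→6.25]: (0.39+0.32)/2 × 1 = 0.355
  [6.25→8.25]: (0.32+0.22)/2 × 2 = 0.54
  [8.25→9.25]: (0.22+0.18)/2 × 1 = 0.2
  Sum = 3.49 µg/mL·hr
sublingual tablet tail: 0.18/0.191 = 0.942; AUC_ev,0→∞ = 3.49 + 0.942 = 4.432 µg/mL·hr
F = (AUC_ev/D_ev)/(AUC_iv/D_iv) = (4.432/125)/(75.3315/50) = 0.035456/1.50663 = 0.0235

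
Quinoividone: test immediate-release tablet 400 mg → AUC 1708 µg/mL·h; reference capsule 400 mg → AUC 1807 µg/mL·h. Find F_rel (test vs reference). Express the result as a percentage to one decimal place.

F_rel = 94.5%

F_rel = (AUC_test/D_test) / (AUC_ref/D_ref)
      = (1708/400) / (1807/400)
      = 4.27 / 4.5175 = 0.9452 = 94.52%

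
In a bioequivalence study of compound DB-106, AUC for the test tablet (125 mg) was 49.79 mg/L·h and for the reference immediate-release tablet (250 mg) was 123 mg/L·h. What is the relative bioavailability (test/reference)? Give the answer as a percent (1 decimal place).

F_rel = 81.0%

F_rel = (AUC_test/D_test) / (AUC_ref/D_ref)
      = (49.79/125) / (123/250)
      = 0.39832 / 0.492 = 0.8096 = 80.96%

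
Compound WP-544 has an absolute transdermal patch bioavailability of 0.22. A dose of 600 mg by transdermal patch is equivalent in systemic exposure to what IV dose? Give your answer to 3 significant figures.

Systemic exposure from an extravascular dose = F × D_ev, so the equivalent IV dose is F × D_ev.
D_iv = F × D_ev = 0.22 × 600 = 132 mg

D_iv = 132 mg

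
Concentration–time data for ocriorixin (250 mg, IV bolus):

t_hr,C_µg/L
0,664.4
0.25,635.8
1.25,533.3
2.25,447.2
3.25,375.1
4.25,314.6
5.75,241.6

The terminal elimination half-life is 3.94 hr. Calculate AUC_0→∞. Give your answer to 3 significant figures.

Trapezoidal AUC_0→5.75:
  [0→0.25]: (664.4+635.8)/2 × 0.25 = 162.525
  [0.25→1.25]: (635.8+533.3)/2 × 1 = 584.55
  [1.25→2.25]: (533.3+447.2)/2 × 1 = 490.25
  [2.25→3.25]: (447.2+375.1)/2 × 1 = 411.15
  [3.25→4.25]: (375.1+314.6)/2 × 1 = 344.85
  [4.25→5.75]: (314.6+241.6)/2 × 1.5 = 417.15
  Sum = 2410.475 µg/L·hr
k_e = ln2 / t½ = 0.693147 / 3.94 = 0.1759 hr^-1
Extrapolated tail: C_last / k_e = 241.6 / 0.1759 = 1373.508
AUC_0→∞ = 2410.475 + 1373.508 = 3783.983 µg/L·hr

AUC = 3780 µg/L·hr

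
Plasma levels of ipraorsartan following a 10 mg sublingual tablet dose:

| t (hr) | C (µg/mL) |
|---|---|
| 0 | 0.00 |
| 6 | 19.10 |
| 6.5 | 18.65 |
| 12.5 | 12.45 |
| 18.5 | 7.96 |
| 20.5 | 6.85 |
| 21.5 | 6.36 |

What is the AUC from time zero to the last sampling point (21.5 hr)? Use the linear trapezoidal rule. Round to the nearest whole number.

AUC = 243 µg/mL·hr

Trapezoidal AUC_0→21.5:
  [0→6]: (0.00+19.10)/2 × 6 = 57.3
  [6→6.5]: (19.10+18.65)/2 × 0.5 = 9.4375
  [6.5→12.5]: (18.65+12.45)/2 × 6 = 93.3
  [12.5→18.5]: (12.45+7.96)/2 × 6 = 61.23
  [18.5→20.5]: (7.96+6.85)/2 × 2 = 14.81
  [20.5→21.5]: (6.85+6.36)/2 × 1 = 6.605
  Sum = 242.6825 µg/mL·hr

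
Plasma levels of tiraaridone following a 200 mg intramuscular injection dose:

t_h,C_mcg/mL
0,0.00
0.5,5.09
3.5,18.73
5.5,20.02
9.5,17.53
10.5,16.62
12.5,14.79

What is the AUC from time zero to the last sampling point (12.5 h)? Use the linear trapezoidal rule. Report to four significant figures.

AUC = 199.3 mcg/mL·h

Trapezoidal AUC_0→12.5:
  [0→0.5]: (0.00+5.09)/2 × 0.5 = 1.2725
  [0.5→3.5]: (5.09+18.73)/2 × 3 = 35.73
  [3.5→5.5]: (18.73+20.02)/2 × 2 = 38.75
  [5.5→9.5]: (20.02+17.53)/2 × 4 = 75.1
  [9.5→10.5]: (17.53+16.62)/2 × 1 = 17.075
  [10.5→12.5]: (16.62+14.79)/2 × 2 = 31.41
  Sum = 199.3375 mcg/mL·h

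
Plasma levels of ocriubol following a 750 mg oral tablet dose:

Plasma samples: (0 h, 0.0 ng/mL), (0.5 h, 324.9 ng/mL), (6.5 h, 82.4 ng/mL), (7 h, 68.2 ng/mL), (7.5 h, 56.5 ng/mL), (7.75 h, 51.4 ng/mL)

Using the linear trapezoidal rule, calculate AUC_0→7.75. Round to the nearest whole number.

AUC = 1385 ng/mL·h

Trapezoidal AUC_0→7.75:
  [0→0.5]: (0.0+324.9)/2 × 0.5 = 81.225
  [0.5→6.5]: (324.9+82.4)/2 × 6 = 1221.9
  [6.5→7]: (82.4+68.2)/2 × 0.5 = 37.65
  [7→7.5]: (68.2+56.5)/2 × 0.5 = 31.175
  [7.5→7.75]: (56.5+51.4)/2 × 0.25 = 13.4875
  Sum = 1385.4375 ng/mL·h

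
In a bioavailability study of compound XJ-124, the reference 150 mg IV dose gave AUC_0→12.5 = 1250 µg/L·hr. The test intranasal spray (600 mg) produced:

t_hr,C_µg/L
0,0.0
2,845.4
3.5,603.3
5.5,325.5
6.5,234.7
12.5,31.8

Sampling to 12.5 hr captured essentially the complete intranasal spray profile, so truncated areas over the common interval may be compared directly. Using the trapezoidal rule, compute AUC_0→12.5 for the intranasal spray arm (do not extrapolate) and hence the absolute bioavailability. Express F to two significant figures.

Trapezoidal AUC_0→12.5 (intranasal spray):
  [0→2]: (0.0+845.4)/2 × 2 = 845.4
  [2→3.5]: (845.4+603.3)/2 × 1.5 = 1086.525
  [3.5→5.5]: (603.3+325.5)/2 × 2 = 928.8
  [5.5→6.5]: (325.5+234.7)/2 × 1 = 280.1
  [6.5→12.5]: (234.7+31.8)/2 × 6 = 799.5
  Sum = 3940.325 µg/L·hr
F = (AUC_ev/D_ev)/(AUC_iv/D_iv) = (3940.325/600)/(1250/150) = 6.56721/8.33333 = 0.7881

F = 0.79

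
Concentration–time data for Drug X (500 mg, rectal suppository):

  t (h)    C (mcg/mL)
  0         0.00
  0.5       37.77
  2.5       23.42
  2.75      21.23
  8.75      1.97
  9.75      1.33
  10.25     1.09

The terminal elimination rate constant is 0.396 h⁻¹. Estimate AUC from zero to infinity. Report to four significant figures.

Trapezoidal AUC_0→10.25:
  [0→0.5]: (0.00+37.77)/2 × 0.5 = 9.4425
  [0.5→2.5]: (37.77+23.42)/2 × 2 = 61.19
  [2.5→2.75]: (23.42+21.23)/2 × 0.25 = 5.58125
  [2.75→8.75]: (21.23+1.97)/2 × 6 = 69.6
  [8.75→9.75]: (1.97+1.33)/2 × 1 = 1.65
  [9.75→10.25]: (1.33+1.09)/2 × 0.5 = 0.605
  Sum = 148.06875 mcg/mL·h
Extrapolated tail: C_last / k_e = 1.09 / 0.396 = 2.753
AUC_0→∞ = 148.06875 + 2.753 = 150.82175 mcg/mL·h

AUC = 150.8 mcg/mL·h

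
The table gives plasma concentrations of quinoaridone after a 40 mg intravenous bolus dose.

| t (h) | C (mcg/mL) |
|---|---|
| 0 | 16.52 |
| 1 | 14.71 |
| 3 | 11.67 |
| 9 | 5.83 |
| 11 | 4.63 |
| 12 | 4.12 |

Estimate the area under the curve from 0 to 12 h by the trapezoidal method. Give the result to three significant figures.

Trapezoidal AUC_0→12:
  [0→1]: (16.52+14.71)/2 × 1 = 15.615
  [1→3]: (14.71+11.67)/2 × 2 = 26.38
  [3→9]: (11.67+5.83)/2 × 6 = 52.5
  [9→11]: (5.83+4.63)/2 × 2 = 10.46
  [11→12]: (4.63+4.12)/2 × 1 = 4.375
  Sum = 109.33 mcg/mL·h

AUC = 109 mcg/mL·h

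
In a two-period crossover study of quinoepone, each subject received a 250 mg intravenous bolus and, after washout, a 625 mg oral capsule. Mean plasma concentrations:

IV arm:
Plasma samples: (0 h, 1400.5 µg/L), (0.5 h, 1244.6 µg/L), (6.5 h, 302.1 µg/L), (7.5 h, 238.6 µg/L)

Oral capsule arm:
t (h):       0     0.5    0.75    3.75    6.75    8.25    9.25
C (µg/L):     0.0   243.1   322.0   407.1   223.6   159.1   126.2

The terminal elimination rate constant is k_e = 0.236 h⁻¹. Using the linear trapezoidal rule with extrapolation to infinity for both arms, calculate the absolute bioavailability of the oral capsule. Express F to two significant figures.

F = 0.19

Trapezoidal AUC_0→7.5 (IV):
  [0→0.5]: (1400.5+1244.6)/2 × 0.5 = 661.275
  [0.5→6.5]: (1244.6+302.1)/2 × 6 = 4640.1
  [6.5→7.5]: (302.1+238.6)/2 × 1 = 270.35
  Sum = 5571.725 µg/L·h
IV tail: 238.6/0.236 = 1011.017; AUC_iv,0→∞ = 5571.725 + 1011.017 = 6582.742 µg/L·h
Trapezoidal AUC_0→9.25 (oral capsule):
  [0→0.5]: (0.0+243.1)/2 × 0.5 = 60.775
  [0.5→0.75]: (243.1+322.0)/2 × 0.25 = 70.6375
  [0.75→3.75]: (322.0+407.1)/2 × 3 = 1093.65
  [3.75→6.75]: (407.1+223.6)/2 × 3 = 946.05
  [6.75→8.25]: (223.6+159.1)/2 × 1.5 = 287.025
  [8.25→9.25]: (159.1+126.2)/2 × 1 = 142.65
  Sum = 2600.7875 µg/L·h
oral capsule tail: 126.2/0.236 = 534.746; AUC_ev,0→∞ = 2600.7875 + 534.746 = 3135.5335 µg/L·h
F = (AUC_ev/D_ev)/(AUC_iv/D_iv) = (3135.5335/625)/(6582.742/250) = 5.0168536/26.330968 = 0.1905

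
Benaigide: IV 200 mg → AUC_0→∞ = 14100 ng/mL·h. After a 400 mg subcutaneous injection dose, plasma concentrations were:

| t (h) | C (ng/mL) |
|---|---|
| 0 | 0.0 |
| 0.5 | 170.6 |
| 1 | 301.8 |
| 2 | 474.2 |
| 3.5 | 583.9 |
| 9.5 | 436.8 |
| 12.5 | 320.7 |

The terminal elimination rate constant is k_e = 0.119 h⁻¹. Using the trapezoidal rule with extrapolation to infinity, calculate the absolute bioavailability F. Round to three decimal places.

F = 0.292

Trapezoidal AUC_0→12.5 (subcutaneous injection):
  [0→0.5]: (0.0+170.6)/2 × 0.5 = 42.65
  [0.5→1]: (170.6+301.8)/2 × 0.5 = 118.1
  [1→2]: (301.8+474.2)/2 × 1 = 388.0
  [2→3.5]: (474.2+583.9)/2 × 1.5 = 793.575
  [3.5→9.5]: (583.9+436.8)/2 × 6 = 3062.1
  [9.5→12.5]: (436.8+320.7)/2 × 3 = 1136.25
  Sum = 5540.675 ng/mL·h
Tail: C_last/k_e = 320.7/0.119 = 2694.958
AUC_0→∞ (subcutaneous injection) = 5540.675 + 2694.958 = 8235.633 ng/mL·h
F = (AUC_ev/D_ev)/(AUC_iv/D_iv) = (8235.633/400)/(14100/200) = 20.5891/70.5 = 0.2920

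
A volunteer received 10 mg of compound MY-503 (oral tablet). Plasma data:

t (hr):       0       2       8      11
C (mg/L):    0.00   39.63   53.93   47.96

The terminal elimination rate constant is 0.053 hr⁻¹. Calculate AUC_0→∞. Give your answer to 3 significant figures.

Trapezoidal AUC_0→11:
  [0→2]: (0.00+39.63)/2 × 2 = 39.63
  [2→8]: (39.63+53.93)/2 × 6 = 280.68
  [8→11]: (53.93+47.96)/2 × 3 = 152.835
  Sum = 473.145 mg/L·hr
Extrapolated tail: C_last / k_e = 47.96 / 0.053 = 904.906
AUC_0→∞ = 473.145 + 904.906 = 1378.051 mg/L·hr

AUC = 1380 mg/L·hr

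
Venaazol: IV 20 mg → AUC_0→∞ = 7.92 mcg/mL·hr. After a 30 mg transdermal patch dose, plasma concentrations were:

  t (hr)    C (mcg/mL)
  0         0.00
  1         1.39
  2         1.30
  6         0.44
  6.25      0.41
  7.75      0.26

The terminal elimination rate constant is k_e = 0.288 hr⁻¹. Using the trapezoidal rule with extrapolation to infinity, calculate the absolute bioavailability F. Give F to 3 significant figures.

F = 0.592

Trapezoidal AUC_0→7.75 (transdermal patch):
  [0→1]: (0.00+1.39)/2 × 1 = 0.695
  [1→2]: (1.39+1.30)/2 × 1 = 1.345
  [2→6]: (1.30+0.44)/2 × 4 = 3.48
  [6→6.25]: (0.44+0.41)/2 × 0.25 = 0.10625
  [6.25→7.75]: (0.41+0.26)/2 × 1.5 = 0.5025
  Sum = 6.12875 mcg/mL·hr
Tail: C_last/k_e = 0.26/0.288 = 0.903
AUC_0→∞ (transdermal patch) = 6.12875 + 0.903 = 7.03175 mcg/mL·hr
F = (AUC_ev/D_ev)/(AUC_iv/D_iv) = (7.03175/30)/(7.92/20) = 0.234392/0.396 = 0.5919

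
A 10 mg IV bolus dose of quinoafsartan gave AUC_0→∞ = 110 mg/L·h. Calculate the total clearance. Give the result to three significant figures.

CL = 0.0909 L/h

CL = Dose_iv / AUC_0→∞
   = 10 / 110 = 0.0909091 L/h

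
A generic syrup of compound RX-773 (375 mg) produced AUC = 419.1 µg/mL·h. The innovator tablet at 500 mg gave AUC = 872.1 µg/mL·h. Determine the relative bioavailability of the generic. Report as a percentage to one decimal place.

F_rel = 64.1%

F_rel = (AUC_test/D_test) / (AUC_ref/D_ref)
      = (419.1/375) / (872.1/500)
      = 1.1176 / 1.7442 = 0.6408 = 64.08%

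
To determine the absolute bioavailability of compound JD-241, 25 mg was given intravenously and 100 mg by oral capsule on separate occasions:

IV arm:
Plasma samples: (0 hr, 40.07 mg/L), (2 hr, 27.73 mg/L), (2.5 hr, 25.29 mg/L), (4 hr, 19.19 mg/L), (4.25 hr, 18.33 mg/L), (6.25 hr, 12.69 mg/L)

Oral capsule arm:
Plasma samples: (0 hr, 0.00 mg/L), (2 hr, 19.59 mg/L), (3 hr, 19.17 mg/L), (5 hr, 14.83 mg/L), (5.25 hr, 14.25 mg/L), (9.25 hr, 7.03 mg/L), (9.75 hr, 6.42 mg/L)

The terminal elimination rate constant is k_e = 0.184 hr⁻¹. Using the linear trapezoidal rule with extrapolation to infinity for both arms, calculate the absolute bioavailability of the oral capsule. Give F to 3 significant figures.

Trapezoidal AUC_0→6.25 (IV):
  [0→2]: (40.07+27.73)/2 × 2 = 67.8
  [2→2.5]: (27.73+25.29)/2 × 0.5 = 13.255
  [2.5→4]: (25.29+19.19)/2 × 1.5 = 33.36
  [4→4.25]: (19.19+18.33)/2 × 0.25 = 4.69
  [4.25→6.25]: (18.33+12.69)/2 × 2 = 31.02
  Sum = 150.125 mg/L·hr
IV tail: 12.69/0.184 = 68.967; AUC_iv,0→∞ = 150.125 + 68.967 = 219.092 mg/L·hr
Trapezoidal AUC_0→9.75 (oral capsule):
  [0→2]: (0.00+19.59)/2 × 2 = 19.59
  [2→3]: (19.59+19.17)/2 × 1 = 19.38
  [3→5]: (19.17+14.83)/2 × 2 = 34.0
  [5→5.25]: (14.83+14.25)/2 × 0.25 = 3.635
  [5.25→9.25]: (14.25+7.03)/2 × 4 = 42.56
  [9.25→9.75]: (7.03+6.42)/2 × 0.5 = 3.3625
  Sum = 122.5275 mg/L·hr
oral capsule tail: 6.42/0.184 = 34.891; AUC_ev,0→∞ = 122.5275 + 34.891 = 157.4185 mg/L·hr
F = (AUC_ev/D_ev)/(AUC_iv/D_iv) = (157.4185/100)/(219.092/25) = 1.574185/8.76368 = 0.1796

F = 0.180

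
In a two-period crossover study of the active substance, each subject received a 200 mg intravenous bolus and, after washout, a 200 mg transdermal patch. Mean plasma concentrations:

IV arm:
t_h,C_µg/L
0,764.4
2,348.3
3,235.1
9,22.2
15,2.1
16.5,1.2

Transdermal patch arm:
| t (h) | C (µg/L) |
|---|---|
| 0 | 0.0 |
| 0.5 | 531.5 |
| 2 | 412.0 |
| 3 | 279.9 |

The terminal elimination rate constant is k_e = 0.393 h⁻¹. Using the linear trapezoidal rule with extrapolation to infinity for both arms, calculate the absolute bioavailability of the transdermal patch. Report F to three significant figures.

F = 0.842

Trapezoidal AUC_0→16.5 (IV):
  [0→2]: (764.4+348.3)/2 × 2 = 1112.7
  [2→3]: (348.3+235.1)/2 × 1 = 291.7
  [3→9]: (235.1+22.2)/2 × 6 = 771.9
  [9→15]: (22.2+2.1)/2 × 6 = 72.9
  [15→16.5]: (2.1+1.2)/2 × 1.5 = 2.475
  Sum = 2251.675 µg/L·h
IV tail: 1.2/0.393 = 3.053; AUC_iv,0→∞ = 2251.675 + 3.053 = 2254.728 µg/L·h
Trapezoidal AUC_0→3 (transdermal patch):
  [0→0.5]: (0.0+531.5)/2 × 0.5 = 132.875
  [0.5→2]: (531.5+412.0)/2 × 1.5 = 707.625
  [2→3]: (412.0+279.9)/2 × 1 = 345.95
  Sum = 1186.45 µg/L·h
transdermal patch tail: 279.9/0.393 = 712.214; AUC_ev,0→∞ = 1186.45 + 712.214 = 1898.664 µg/L·h
F = (AUC_ev/D_ev)/(AUC_iv/D_iv) = (1898.664/200)/(2254.728/200) = 9.49332/11.27364 = 0.8421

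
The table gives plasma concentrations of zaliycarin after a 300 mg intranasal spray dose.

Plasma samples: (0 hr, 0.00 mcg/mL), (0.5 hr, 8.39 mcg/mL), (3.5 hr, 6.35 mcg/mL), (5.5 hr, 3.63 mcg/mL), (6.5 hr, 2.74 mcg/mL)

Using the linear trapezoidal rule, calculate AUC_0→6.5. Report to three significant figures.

Trapezoidal AUC_0→6.5:
  [0→0.5]: (0.00+8.39)/2 × 0.5 = 2.0975
  [0.5→3.5]: (8.39+6.35)/2 × 3 = 22.11
  [3.5→5.5]: (6.35+3.63)/2 × 2 = 9.98
  [5.5→6.5]: (3.63+2.74)/2 × 1 = 3.185
  Sum = 37.3725 mcg/mL·hr

AUC = 37.4 mcg/mL·hr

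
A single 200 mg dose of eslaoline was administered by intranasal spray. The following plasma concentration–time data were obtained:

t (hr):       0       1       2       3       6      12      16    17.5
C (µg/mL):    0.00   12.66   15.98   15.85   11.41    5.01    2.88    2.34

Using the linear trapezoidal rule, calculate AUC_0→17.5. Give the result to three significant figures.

AUC = 146 µg/mL·hr

Trapezoidal AUC_0→17.5:
  [0→1]: (0.00+12.66)/2 × 1 = 6.33
  [1→2]: (12.66+15.98)/2 × 1 = 14.32
  [2→3]: (15.98+15.85)/2 × 1 = 15.915
  [3→6]: (15.85+11.41)/2 × 3 = 40.89
  [6→12]: (11.41+5.01)/2 × 6 = 49.26
  [12→16]: (5.01+2.88)/2 × 4 = 15.78
  [16→17.5]: (2.88+2.34)/2 × 1.5 = 3.915
  Sum = 146.41 µg/mL·hr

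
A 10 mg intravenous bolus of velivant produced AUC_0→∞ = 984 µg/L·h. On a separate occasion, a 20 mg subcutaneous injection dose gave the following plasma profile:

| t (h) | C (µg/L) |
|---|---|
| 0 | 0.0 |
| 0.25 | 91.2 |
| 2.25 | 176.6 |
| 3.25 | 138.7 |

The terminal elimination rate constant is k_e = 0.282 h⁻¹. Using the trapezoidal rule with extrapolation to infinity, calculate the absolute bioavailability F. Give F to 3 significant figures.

F = 0.472

Trapezoidal AUC_0→3.25 (subcutaneous injection):
  [0→0.25]: (0.0+91.2)/2 × 0.25 = 11.4
  [0.25→2.25]: (91.2+176.6)/2 × 2 = 267.8
  [2.25→3.25]: (176.6+138.7)/2 × 1 = 157.65
  Sum = 436.85 µg/L·h
Tail: C_last/k_e = 138.7/0.282 = 491.844
AUC_0→∞ (subcutaneous injection) = 436.85 + 491.844 = 928.694 µg/L·h
F = (AUC_ev/D_ev)/(AUC_iv/D_iv) = (928.694/20)/(984/10) = 46.4347/98.4 = 0.4719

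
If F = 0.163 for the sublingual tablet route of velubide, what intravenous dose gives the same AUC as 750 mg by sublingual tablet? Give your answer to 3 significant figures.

D_iv = 122 mg

Systemic exposure from an extravascular dose = F × D_ev, so the equivalent IV dose is F × D_ev.
D_iv = F × D_ev = 0.163 × 750 = 122.25 mg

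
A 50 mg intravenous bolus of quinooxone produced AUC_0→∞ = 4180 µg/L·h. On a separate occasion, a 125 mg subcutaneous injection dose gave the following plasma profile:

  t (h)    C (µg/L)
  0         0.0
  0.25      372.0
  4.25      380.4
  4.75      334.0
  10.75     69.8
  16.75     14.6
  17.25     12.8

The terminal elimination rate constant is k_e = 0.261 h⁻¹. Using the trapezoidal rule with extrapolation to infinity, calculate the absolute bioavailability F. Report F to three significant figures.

F = 0.311

Trapezoidal AUC_0→17.25 (subcutaneous injection):
  [0→0.25]: (0.0+372.0)/2 × 0.25 = 46.5
  [0.25→4.25]: (372.0+380.4)/2 × 4 = 1504.8
  [4.25→4.75]: (380.4+334.0)/2 × 0.5 = 178.6
  [4.75→10.75]: (334.0+69.8)/2 × 6 = 1211.4
  [10.75→16.75]: (69.8+14.6)/2 × 6 = 253.2
  [16.75→17.25]: (14.6+12.8)/2 × 0.5 = 6.85
  Sum = 3201.35 µg/L·h
Tail: C_last/k_e = 12.8/0.261 = 49.042
AUC_0→∞ (subcutaneous injection) = 3201.35 + 49.042 = 3250.392 µg/L·h
F = (AUC_ev/D_ev)/(AUC_iv/D_iv) = (3250.392/125)/(4180/50) = 26.003136/83.6 = 0.3110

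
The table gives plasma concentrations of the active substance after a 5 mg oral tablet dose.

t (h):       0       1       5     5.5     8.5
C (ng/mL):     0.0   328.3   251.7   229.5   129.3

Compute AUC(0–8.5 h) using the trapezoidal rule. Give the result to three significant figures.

Trapezoidal AUC_0→8.5:
  [0→1]: (0.0+328.3)/2 × 1 = 164.15
  [1→5]: (328.3+251.7)/2 × 4 = 1160.0
  [5→5.5]: (251.7+229.5)/2 × 0.5 = 120.3
  [5.5→8.5]: (229.5+129.3)/2 × 3 = 538.2
  Sum = 1982.65 ng/mL·h

AUC = 1980 ng/mL·h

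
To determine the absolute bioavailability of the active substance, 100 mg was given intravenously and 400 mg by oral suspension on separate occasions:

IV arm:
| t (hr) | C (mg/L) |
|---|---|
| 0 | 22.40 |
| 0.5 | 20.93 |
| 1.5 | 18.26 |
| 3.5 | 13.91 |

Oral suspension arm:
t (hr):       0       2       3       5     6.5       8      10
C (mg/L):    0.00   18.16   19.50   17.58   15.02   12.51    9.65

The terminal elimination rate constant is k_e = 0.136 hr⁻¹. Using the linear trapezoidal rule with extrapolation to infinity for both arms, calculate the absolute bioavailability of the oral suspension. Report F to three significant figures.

F = 0.322

Trapezoidal AUC_0→3.5 (IV):
  [0→0.5]: (22.40+20.93)/2 × 0.5 = 10.8325
  [0.5→1.5]: (20.93+18.26)/2 × 1 = 19.595
  [1.5→3.5]: (18.26+13.91)/2 × 2 = 32.17
  Sum = 62.5975 mg/L·hr
IV tail: 13.91/0.136 = 102.279; AUC_iv,0→∞ = 62.5975 + 102.279 = 164.8765 mg/L·hr
Trapezoidal AUC_0→10 (oral suspension):
  [0→2]: (0.00+18.16)/2 × 2 = 18.16
  [2→3]: (18.16+19.50)/2 × 1 = 18.83
  [3→5]: (19.50+17.58)/2 × 2 = 37.08
  [5→6.5]: (17.58+15.02)/2 × 1.5 = 24.45
  [6.5→8]: (15.02+12.51)/2 × 1.5 = 20.6475
  [8→10]: (12.51+9.65)/2 × 2 = 22.16
  Sum = 141.3275 mg/L·hr
oral suspension tail: 9.65/0.136 = 70.956; AUC_ev,0→∞ = 141.3275 + 70.956 = 212.2835 mg/L·hr
F = (AUC_ev/D_ev)/(AUC_iv/D_iv) = (212.2835/400)/(164.8765/100) = 0.53070875/1.648765 = 0.3219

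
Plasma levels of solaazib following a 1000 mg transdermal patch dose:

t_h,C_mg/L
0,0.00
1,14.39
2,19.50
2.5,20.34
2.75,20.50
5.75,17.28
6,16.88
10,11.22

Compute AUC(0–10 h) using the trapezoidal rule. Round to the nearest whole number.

AUC = 156 mg/L·h

Trapezoidal AUC_0→10:
  [0→1]: (0.00+14.39)/2 × 1 = 7.195
  [1→2]: (14.39+19.50)/2 × 1 = 16.945
  [2→2.5]: (19.50+20.34)/2 × 0.5 = 9.96
  [2.5→2.75]: (20.34+20.50)/2 × 0.25 = 5.105
  [2.75→5.75]: (20.50+17.28)/2 × 3 = 56.67
  [5.75→6]: (17.28+16.88)/2 × 0.25 = 4.27
  [6→10]: (16.88+11.22)/2 × 4 = 56.2
  Sum = 156.345 mg/L·h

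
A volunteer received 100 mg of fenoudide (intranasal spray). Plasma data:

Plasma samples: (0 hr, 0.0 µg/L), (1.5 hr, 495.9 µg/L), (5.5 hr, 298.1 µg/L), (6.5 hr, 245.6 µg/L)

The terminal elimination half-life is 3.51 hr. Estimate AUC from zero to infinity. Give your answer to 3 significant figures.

Trapezoidal AUC_0→6.5:
  [0→1.5]: (0.0+495.9)/2 × 1.5 = 371.925
  [1.5→5.5]: (495.9+298.1)/2 × 4 = 1588.0
  [5.5→6.5]: (298.1+245.6)/2 × 1 = 271.85
  Sum = 2231.775 µg/L·hr
k_e = ln2 / t½ = 0.693147 / 3.51 = 0.1975 hr^-1
Extrapolated tail: C_last / k_e = 245.6 / 0.1975 = 1243.544
AUC_0→∞ = 2231.775 + 1243.544 = 3475.319 µg/L·hr

AUC = 3480 µg/L·hr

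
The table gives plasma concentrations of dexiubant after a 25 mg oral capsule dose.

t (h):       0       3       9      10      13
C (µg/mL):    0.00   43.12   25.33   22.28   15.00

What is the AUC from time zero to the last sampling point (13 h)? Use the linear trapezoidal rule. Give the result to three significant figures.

Trapezoidal AUC_0→13:
  [0→3]: (0.00+43.12)/2 × 3 = 64.68
  [3→9]: (43.12+25.33)/2 × 6 = 205.35
  [9→10]: (25.33+22.28)/2 × 1 = 23.805
  [10→13]: (22.28+15.00)/2 × 3 = 55.92
  Sum = 349.755 µg/mL·h

AUC = 350 µg/mL·h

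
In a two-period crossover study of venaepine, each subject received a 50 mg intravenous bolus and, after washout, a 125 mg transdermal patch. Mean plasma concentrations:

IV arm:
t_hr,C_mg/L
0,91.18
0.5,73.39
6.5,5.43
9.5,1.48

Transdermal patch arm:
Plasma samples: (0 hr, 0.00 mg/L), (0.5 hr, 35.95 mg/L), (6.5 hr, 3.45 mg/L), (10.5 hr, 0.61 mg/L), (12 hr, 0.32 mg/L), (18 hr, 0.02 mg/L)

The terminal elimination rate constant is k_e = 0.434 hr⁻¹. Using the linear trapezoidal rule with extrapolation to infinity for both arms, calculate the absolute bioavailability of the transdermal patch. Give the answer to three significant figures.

F = 0.188

Trapezoidal AUC_0→9.5 (IV):
  [0→0.5]: (91.18+73.39)/2 × 0.5 = 41.1425
  [0.5→6.5]: (73.39+5.43)/2 × 6 = 236.46
  [6.5→9.5]: (5.43+1.48)/2 × 3 = 10.365
  Sum = 287.9675 mg/L·hr
IV tail: 1.48/0.434 = 3.410; AUC_iv,0→∞ = 287.9675 + 3.410 = 291.3775 mg/L·hr
Trapezoidal AUC_0→18 (transdermal patch):
  [0→0.5]: (0.00+35.95)/2 × 0.5 = 8.9875
  [0.5→6.5]: (35.95+3.45)/2 × 6 = 118.2
  [6.5→10.5]: (3.45+0.61)/2 × 4 = 8.12
  [10.5→12]: (0.61+0.32)/2 × 1.5 = 0.6975
  [12→18]: (0.32+0.02)/2 × 6 = 1.02
  Sum = 137.025 mg/L·hr
transdermal patch tail: 0.02/0.434 = 0.046; AUC_ev,0→∞ = 137.025 + 0.046 = 137.071 mg/L·hr
F = (AUC_ev/D_ev)/(AUC_iv/D_iv) = (137.071/125)/(291.3775/50) = 1.096568/5.82755 = 0.1882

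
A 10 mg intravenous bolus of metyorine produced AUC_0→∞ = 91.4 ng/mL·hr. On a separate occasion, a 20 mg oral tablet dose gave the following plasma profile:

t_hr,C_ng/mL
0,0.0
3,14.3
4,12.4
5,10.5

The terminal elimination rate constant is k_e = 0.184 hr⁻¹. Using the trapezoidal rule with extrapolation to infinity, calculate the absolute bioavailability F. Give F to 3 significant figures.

F = 0.565

Trapezoidal AUC_0→5 (oral tablet):
  [0→3]: (0.0+14.3)/2 × 3 = 21.45
  [3→4]: (14.3+12.4)/2 × 1 = 13.35
  [4→5]: (12.4+10.5)/2 × 1 = 11.45
  Sum = 46.25 ng/mL·hr
Tail: C_last/k_e = 10.5/0.184 = 57.065
AUC_0→∞ (oral tablet) = 46.25 + 57.065 = 103.315 ng/mL·hr
F = (AUC_ev/D_ev)/(AUC_iv/D_iv) = (103.315/20)/(91.4/10) = 5.16575/9.14 = 0.5652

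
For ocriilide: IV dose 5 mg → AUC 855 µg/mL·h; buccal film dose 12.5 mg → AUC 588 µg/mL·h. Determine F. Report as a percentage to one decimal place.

F = (AUC_ev / D_ev) / (AUC_iv / D_iv)
  = (588/12.5) / (855/5)
  = 47.04 / 171 = 0.2751
  = 27.51%

F = 27.5%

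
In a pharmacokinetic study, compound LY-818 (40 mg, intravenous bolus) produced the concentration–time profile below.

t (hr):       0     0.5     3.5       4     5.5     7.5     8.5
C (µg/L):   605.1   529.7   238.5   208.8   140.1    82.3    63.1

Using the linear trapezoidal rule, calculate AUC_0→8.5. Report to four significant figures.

Trapezoidal AUC_0→8.5:
  [0→0.5]: (605.1+529.7)/2 × 0.5 = 283.7
  [0.5→3.5]: (529.7+238.5)/2 × 3 = 1152.3
  [3.5→4]: (238.5+208.8)/2 × 0.5 = 111.825
  [4→5.5]: (208.8+140.1)/2 × 1.5 = 261.675
  [5.5→7.5]: (140.1+82.3)/2 × 2 = 222.4
  [7.5→8.5]: (82.3+63.1)/2 × 1 = 72.7
  Sum = 2104.6 µg/L·hr

AUC = 2105 µg/L·hr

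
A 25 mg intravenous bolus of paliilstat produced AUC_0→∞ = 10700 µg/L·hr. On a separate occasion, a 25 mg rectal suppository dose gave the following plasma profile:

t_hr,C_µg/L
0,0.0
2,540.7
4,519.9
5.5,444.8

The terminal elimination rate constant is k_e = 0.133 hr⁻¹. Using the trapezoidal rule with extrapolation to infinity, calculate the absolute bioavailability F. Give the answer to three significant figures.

F = 0.530

Trapezoidal AUC_0→5.5 (rectal suppository):
  [0→2]: (0.0+540.7)/2 × 2 = 540.7
  [2→4]: (540.7+519.9)/2 × 2 = 1060.6
  [4→5.5]: (519.9+444.8)/2 × 1.5 = 723.525
  Sum = 2324.825 µg/L·hr
Tail: C_last/k_e = 444.8/0.133 = 3344.361
AUC_0→∞ (rectal suppository) = 2324.825 + 3344.361 = 5669.186 µg/L·hr
F = (AUC_ev/D_ev)/(AUC_iv/D_iv) = (5669.186/25)/(10700/25) = 226.76744/428 = 0.5298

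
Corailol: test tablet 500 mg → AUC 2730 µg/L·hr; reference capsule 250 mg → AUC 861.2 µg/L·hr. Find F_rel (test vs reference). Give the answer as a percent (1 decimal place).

F_rel = (AUC_test/D_test) / (AUC_ref/D_ref)
      = (2730/500) / (861.2/250)
      = 5.46 / 3.4448 = 1.5850 = 158.50%

F_rel = 158.5%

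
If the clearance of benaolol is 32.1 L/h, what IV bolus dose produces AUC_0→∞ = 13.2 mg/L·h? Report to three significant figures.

Dose = 424 mg

Dose_iv = CL × AUC_0→∞
     = 32.1 × 13.2 = 423.72 mg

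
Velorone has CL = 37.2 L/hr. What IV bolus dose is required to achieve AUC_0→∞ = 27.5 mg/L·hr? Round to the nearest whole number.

Dose_iv = CL × AUC_0→∞
     = 37.2 × 27.5 = 1023 mg

Dose = 1023 mg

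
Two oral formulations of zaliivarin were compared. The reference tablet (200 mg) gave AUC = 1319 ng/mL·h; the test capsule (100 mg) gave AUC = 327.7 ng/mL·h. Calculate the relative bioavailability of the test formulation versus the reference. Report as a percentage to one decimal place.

F_rel = (AUC_test/D_test) / (AUC_ref/D_ref)
      = (327.7/100) / (1319/200)
      = 3.277 / 6.595 = 0.4969 = 49.69%

F_rel = 49.7%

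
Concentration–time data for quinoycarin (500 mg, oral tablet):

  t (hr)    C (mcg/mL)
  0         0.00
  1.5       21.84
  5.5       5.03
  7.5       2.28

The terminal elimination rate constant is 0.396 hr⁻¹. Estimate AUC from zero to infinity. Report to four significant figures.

Trapezoidal AUC_0→7.5:
  [0→1.5]: (0.00+21.84)/2 × 1.5 = 16.38
  [1.5→5.5]: (21.84+5.03)/2 × 4 = 53.74
  [5.5→7.5]: (5.03+2.28)/2 × 2 = 7.31
  Sum = 77.43 mcg/mL·hr
Extrapolated tail: C_last / k_e = 2.28 / 0.396 = 5.758
AUC_0→∞ = 77.43 + 5.758 = 83.188 mcg/mL·hr

AUC = 83.19 mcg/mL·hr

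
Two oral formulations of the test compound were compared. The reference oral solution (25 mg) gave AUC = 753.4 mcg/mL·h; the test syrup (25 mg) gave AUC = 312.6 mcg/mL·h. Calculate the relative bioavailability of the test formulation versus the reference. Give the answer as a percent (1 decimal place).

F_rel = (AUC_test/D_test) / (AUC_ref/D_ref)
      = (312.6/25) / (753.4/25)
      = 12.504 / 30.136 = 0.4149 = 41.49%

F_rel = 41.5%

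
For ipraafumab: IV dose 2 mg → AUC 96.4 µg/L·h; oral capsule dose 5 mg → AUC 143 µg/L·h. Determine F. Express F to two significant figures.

F = (AUC_ev / D_ev) / (AUC_iv / D_iv)
  = (143/5) / (96.4/2)
  = 28.6 / 48.2 = 0.5934

F = 0.59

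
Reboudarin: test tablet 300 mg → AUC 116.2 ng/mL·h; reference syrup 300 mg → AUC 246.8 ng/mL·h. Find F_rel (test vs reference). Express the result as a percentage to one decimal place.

F_rel = 47.1%

F_rel = (AUC_test/D_test) / (AUC_ref/D_ref)
      = (116.2/300) / (246.8/300)
      = 0.387333 / 0.822667 = 0.4708 = 47.08%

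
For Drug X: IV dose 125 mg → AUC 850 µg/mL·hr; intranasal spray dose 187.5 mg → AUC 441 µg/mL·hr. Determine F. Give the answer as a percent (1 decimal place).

F = (AUC_ev / D_ev) / (AUC_iv / D_iv)
  = (441/187.5) / (850/125)
  = 2.352 / 6.8 = 0.3459
  = 34.59%

F = 34.6%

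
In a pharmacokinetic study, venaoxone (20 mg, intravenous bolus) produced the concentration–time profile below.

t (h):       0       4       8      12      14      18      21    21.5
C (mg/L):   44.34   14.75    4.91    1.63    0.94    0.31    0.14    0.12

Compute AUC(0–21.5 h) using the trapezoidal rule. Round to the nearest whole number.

AUC = 176 mg/L·h

Trapezoidal AUC_0→21.5:
  [0→4]: (44.34+14.75)/2 × 4 = 118.18
  [4→8]: (14.75+4.91)/2 × 4 = 39.32
  [8→12]: (4.91+1.63)/2 × 4 = 13.08
  [12→14]: (1.63+0.94)/2 × 2 = 2.57
  [14→18]: (0.94+0.31)/2 × 4 = 2.5
  [18→21]: (0.31+0.14)/2 × 3 = 0.675
  [21→21.5]: (0.14+0.12)/2 × 0.5 = 0.065
  Sum = 176.39 mg/L·h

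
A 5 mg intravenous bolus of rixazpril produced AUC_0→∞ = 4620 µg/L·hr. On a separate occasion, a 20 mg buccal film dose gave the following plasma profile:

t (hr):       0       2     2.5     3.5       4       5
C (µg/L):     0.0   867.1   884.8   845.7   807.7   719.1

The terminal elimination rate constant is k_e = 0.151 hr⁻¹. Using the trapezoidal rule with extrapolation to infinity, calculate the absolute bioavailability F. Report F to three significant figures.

Trapezoidal AUC_0→5 (buccal film):
  [0→2]: (0.0+867.1)/2 × 2 = 867.1
  [2→2.5]: (867.1+884.8)/2 × 0.5 = 437.975
  [2.5→3.5]: (884.8+845.7)/2 × 1 = 865.25
  [3.5→4]: (845.7+807.7)/2 × 0.5 = 413.35
  [4→5]: (807.7+719.1)/2 × 1 = 763.4
  Sum = 3347.075 µg/L·hr
Tail: C_last/k_e = 719.1/0.151 = 4762.252
AUC_0→∞ (buccal film) = 3347.075 + 4762.252 = 8109.327 µg/L·hr
F = (AUC_ev/D_ev)/(AUC_iv/D_iv) = (8109.327/20)/(4620/5) = 405.46635/924 = 0.4388

F = 0.439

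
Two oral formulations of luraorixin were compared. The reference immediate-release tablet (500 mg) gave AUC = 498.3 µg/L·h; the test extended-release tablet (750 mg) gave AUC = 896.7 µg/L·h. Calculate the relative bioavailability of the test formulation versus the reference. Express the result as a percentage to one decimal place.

F_rel = 120.0%

F_rel = (AUC_test/D_test) / (AUC_ref/D_ref)
      = (896.7/750) / (498.3/500)
      = 1.1956 / 0.9966 = 1.1997 = 119.97%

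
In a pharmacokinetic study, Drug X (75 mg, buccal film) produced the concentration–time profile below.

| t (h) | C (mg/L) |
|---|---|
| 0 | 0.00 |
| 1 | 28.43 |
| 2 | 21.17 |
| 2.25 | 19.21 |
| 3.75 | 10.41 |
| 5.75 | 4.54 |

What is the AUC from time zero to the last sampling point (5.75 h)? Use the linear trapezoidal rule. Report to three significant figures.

Trapezoidal AUC_0→5.75:
  [0→1]: (0.00+28.43)/2 × 1 = 14.215
  [1→2]: (28.43+21.17)/2 × 1 = 24.8
  [2→2.25]: (21.17+19.21)/2 × 0.25 = 5.0475
  [2.25→3.75]: (19.21+10.41)/2 × 1.5 = 22.215
  [3.75→5.75]: (10.41+4.54)/2 × 2 = 14.95
  Sum = 81.2275 mg/L·h

AUC = 81.2 mg/L·h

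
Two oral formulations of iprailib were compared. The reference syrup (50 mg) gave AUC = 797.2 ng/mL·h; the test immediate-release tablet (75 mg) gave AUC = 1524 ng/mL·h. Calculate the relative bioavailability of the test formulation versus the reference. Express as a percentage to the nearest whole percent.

F_rel = (AUC_test/D_test) / (AUC_ref/D_ref)
      = (1524/75) / (797.2/50)
      = 20.32 / 15.944 = 1.2745 = 127.45%

F_rel = 127%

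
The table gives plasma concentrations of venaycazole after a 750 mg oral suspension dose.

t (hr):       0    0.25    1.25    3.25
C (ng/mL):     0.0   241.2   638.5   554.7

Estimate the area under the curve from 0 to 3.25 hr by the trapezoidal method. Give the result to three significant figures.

AUC = 1660 ng/mL·hr

Trapezoidal AUC_0→3.25:
  [0→0.25]: (0.0+241.2)/2 × 0.25 = 30.15
  [0.25→1.25]: (241.2+638.5)/2 × 1 = 439.85
  [1.25→3.25]: (638.5+554.7)/2 × 2 = 1193.2
  Sum = 1663.2 ng/mL·hr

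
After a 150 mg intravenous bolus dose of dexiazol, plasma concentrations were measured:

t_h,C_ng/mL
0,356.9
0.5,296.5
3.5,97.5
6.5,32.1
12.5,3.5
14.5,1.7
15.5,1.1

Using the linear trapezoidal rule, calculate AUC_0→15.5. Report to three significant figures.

Trapezoidal AUC_0→15.5:
  [0→0.5]: (356.9+296.5)/2 × 0.5 = 163.35
  [0.5→3.5]: (296.5+97.5)/2 × 3 = 591.0
  [3.5→6.5]: (97.5+32.1)/2 × 3 = 194.4
  [6.5→12.5]: (32.1+3.5)/2 × 6 = 106.8
  [12.5→14.5]: (3.5+1.7)/2 × 2 = 5.2
  [14.5→15.5]: (1.7+1.1)/2 × 1 = 1.4
  Sum = 1062.15 ng/mL·h

AUC = 1060 ng/mL·h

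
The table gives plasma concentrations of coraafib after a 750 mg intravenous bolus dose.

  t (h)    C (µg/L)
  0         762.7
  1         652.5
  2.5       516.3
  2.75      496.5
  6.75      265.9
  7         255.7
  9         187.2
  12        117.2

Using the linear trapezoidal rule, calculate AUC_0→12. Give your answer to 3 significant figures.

Trapezoidal AUC_0→12:
  [0→1]: (762.7+652.5)/2 × 1 = 707.6
  [1→2.5]: (652.5+516.3)/2 × 1.5 = 876.6
  [2.5→2.75]: (516.3+496.5)/2 × 0.25 = 126.6
  [2.75→6.75]: (496.5+265.9)/2 × 4 = 1524.8
  [6.75→7]: (265.9+255.7)/2 × 0.25 = 65.2
  [7→9]: (255.7+187.2)/2 × 2 = 442.9
  [9→12]: (187.2+117.2)/2 × 3 = 456.6
  Sum = 4200.3 µg/L·h

AUC = 4200 µg/L·h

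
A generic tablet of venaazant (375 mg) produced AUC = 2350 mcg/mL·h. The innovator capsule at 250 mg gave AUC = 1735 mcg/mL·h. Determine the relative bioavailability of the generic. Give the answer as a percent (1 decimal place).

F_rel = (AUC_test/D_test) / (AUC_ref/D_ref)
      = (2350/375) / (1735/250)
      = 6.26667 / 6.94 = 0.9030 = 90.30%

F_rel = 90.3%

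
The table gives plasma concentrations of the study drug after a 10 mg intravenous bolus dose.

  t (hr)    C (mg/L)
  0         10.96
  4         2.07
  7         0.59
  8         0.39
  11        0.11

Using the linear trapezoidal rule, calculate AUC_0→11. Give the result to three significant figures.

Trapezoidal AUC_0→11:
  [0→4]: (10.96+2.07)/2 × 4 = 26.06
  [4→7]: (2.07+0.59)/2 × 3 = 3.99
  [7→8]: (0.59+0.39)/2 × 1 = 0.49
  [8→11]: (0.39+0.11)/2 × 3 = 0.75
  Sum = 31.29 mg/L·hr

AUC = 31.3 mg/L·hr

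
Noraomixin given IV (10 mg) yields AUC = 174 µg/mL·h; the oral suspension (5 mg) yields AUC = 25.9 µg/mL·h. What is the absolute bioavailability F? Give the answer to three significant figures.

F = 0.298

F = (AUC_ev / D_ev) / (AUC_iv / D_iv)
  = (25.9/5) / (174/10)
  = 5.18 / 17.4 = 0.2977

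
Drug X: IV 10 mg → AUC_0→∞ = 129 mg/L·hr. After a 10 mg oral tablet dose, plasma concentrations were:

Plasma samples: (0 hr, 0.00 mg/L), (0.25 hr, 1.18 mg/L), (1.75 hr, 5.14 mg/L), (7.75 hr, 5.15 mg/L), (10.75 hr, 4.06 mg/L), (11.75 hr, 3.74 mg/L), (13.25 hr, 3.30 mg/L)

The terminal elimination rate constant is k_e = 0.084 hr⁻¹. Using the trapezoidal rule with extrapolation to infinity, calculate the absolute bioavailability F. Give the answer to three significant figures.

Trapezoidal AUC_0→13.25 (oral tablet):
  [0→0.25]: (0.00+1.18)/2 × 0.25 = 0.1475
  [0.25→1.75]: (1.18+5.14)/2 × 1.5 = 4.74
  [1.75→7.75]: (5.14+5.15)/2 × 6 = 30.87
  [7.75→10.75]: (5.15+4.06)/2 × 3 = 13.815
  [10.75→11.75]: (4.06+3.74)/2 × 1 = 3.9
  [11.75→13.25]: (3.74+3.30)/2 × 1.5 = 5.28
  Sum = 58.7525 mg/L·hr
Tail: C_last/k_e = 3.30/0.084 = 39.286
AUC_0→∞ (oral tablet) = 58.7525 + 39.286 = 98.0385 mg/L·hr
F = (AUC_ev/D_ev)/(AUC_iv/D_iv) = (98.0385/10)/(129/10) = 9.80385/12.9 = 0.7600

F = 0.760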